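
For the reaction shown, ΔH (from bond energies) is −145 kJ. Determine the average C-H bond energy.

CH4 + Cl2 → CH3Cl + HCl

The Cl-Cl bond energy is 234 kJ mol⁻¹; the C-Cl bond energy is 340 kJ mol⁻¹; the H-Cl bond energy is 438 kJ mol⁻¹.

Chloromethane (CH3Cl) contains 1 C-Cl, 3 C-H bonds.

D(C-H) ≈ 399 kJ/mol

Let D be the C-H bond energy.
Σ(broken) = 4×D + 1×234 = 234 + 4D
Σ(formed) = 1×340 + 3×D + 1×438 = 778 + 3D
ΔH = Σ(broken) − Σ(formed) = (234 + 4D) − (778 + 3D) = −544 + D
Setting this equal to −145 kJ gives D = 399 kJ/mol.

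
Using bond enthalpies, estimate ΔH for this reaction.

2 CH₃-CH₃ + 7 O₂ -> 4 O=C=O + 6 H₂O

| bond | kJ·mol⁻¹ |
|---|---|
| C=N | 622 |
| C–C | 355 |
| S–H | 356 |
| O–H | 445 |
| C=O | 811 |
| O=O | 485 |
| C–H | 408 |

ΔH ≈ −2827 kJ

Bonds broken (reactants):
  C–C: 2 × 355 = 710
  C–H: 12 × 408 = 4896
  O=O: 7 × 485 = 3395
  Σ(broken) = 9001 kJ
Bonds formed (products):
  C=O: 8 × 811 = 6488
  O–H: 12 × 445 = 5340
  Σ(formed) = 11828 kJ
ΔH = Σ(broken) − Σ(formed) = 9001 − 11828 = −2827 kJ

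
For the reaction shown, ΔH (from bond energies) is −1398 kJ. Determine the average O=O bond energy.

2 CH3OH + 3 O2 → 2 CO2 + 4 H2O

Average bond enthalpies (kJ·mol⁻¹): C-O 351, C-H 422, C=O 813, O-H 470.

D(O=O) ≈ 480 kJ/mol

Let D be the O=O bond energy.
Σ(broken) = 6×422 + 2×351 + 2×470 + 3×D = 4174 + 3D
Σ(formed) = 4×813 + 8×470 = 7012
ΔH = Σ(broken) − Σ(formed) = (4174 + 3D) − (7012) = −2838 + 3D
Setting this equal to −1398 kJ gives 3D = 1440, so D = 480 kJ/mol.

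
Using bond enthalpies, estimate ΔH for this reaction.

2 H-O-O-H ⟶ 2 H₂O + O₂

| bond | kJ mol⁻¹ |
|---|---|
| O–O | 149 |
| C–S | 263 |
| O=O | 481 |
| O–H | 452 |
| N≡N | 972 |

Bonds broken (reactants):
  O–H: 4 × 452 = 1808
  O–O: 2 × 149 = 298
  Σ(broken) = 2106 kJ
Bonds formed (products):
  O–H: 4 × 452 = 1808
  O=O: 1 × 481 = 481
  Σ(formed) = 2289 kJ
ΔH = Σ(broken) − Σ(formed) = 2106 − 2289 = −183 kJ

ΔH ≈ −183 kJ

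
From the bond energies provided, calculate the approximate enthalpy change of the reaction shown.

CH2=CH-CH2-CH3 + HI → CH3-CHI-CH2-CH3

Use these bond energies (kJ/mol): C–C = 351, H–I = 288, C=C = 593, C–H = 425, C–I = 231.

ΔH ≈ −126 kJ

Bonds broken (reactants):
  C–C: 2 × 351 = 702
  C–H: 8 × 425 = 3400
  C=C: 1 × 593 = 593
  H–I: 1 × 288 = 288
  Σ(broken) = 4983 kJ
Bonds formed (products):
  C–C: 3 × 351 = 1053
  C–H: 9 × 425 = 3825
  C–I: 1 × 231 = 231
  Σ(formed) = 5109 kJ
ΔH = Σ(broken) − Σ(formed) = 4983 − 5109 = −126 kJ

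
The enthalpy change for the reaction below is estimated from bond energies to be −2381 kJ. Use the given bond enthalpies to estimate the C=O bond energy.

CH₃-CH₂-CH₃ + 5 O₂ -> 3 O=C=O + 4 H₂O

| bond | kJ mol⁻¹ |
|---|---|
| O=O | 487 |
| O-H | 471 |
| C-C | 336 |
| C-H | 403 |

D(C=O) ≈ 824 kJ/mol

Let D be the C=O bond energy.
Σ(broken) = 2×336 + 8×403 + 5×487 = 6331
Σ(formed) = 6×D + 8×471 = 3768 + 6D
ΔH = Σ(broken) − Σ(formed) = (6331) − (3768 + 6D) = +2563 − 6D
Setting this equal to −2381 kJ gives 6D = 4944, so D = 824 kJ/mol.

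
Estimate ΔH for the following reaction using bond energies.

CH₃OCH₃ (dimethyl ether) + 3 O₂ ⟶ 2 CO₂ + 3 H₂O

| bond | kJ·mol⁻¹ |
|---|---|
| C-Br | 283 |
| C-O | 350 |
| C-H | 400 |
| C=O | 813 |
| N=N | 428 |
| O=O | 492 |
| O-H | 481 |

ΔH ≈ −1562 kJ

Bonds broken (reactants):
  C-H: 6 × 400 = 2400
  C-O: 2 × 350 = 700
  O=O: 3 × 492 = 1476
  Σ(broken) = 4576 kJ
Bonds formed (products):
  C=O: 4 × 813 = 3252
  O-H: 6 × 481 = 2886
  Σ(formed) = 6138 kJ
ΔH = Σ(broken) − Σ(formed) = 4576 − 6138 = −1562 kJ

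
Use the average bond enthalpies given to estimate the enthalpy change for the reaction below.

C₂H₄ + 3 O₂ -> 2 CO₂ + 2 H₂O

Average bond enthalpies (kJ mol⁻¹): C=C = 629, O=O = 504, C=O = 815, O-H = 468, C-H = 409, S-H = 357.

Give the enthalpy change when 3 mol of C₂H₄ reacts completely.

ΔH = −4065 kJ

Bonds broken (reactants):
  C-H: 4 × 409 = 1636
  C=C: 1 × 629 = 629
  O=O: 3 × 504 = 1512
  Σ(broken) = 3777 kJ
Bonds formed (products):
  C=O: 4 × 815 = 3260
  O-H: 4 × 468 = 1872
  Σ(formed) = 5132 kJ
ΔH = Σ(broken) − Σ(formed) = 3777 − 5132 = −1355 kJ
For 3× the reaction as written: 3 × (−1355) = −4065 kJ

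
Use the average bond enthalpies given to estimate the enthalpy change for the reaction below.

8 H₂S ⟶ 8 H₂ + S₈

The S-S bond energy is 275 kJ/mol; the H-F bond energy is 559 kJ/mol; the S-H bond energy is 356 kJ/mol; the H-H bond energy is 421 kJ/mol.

Bonds broken (reactants):
  S-H: 16 × 356 = 5696
  Σ(broken) = 5696 kJ
Bonds formed (products):
  H-H: 8 × 421 = 3368
  S-S: 8 × 275 = 2200
  Σ(formed) = 5568 kJ
ΔH = Σ(broken) − Σ(formed) = 5696 − 5568 = +128 kJ

ΔH ≈ +128 kJ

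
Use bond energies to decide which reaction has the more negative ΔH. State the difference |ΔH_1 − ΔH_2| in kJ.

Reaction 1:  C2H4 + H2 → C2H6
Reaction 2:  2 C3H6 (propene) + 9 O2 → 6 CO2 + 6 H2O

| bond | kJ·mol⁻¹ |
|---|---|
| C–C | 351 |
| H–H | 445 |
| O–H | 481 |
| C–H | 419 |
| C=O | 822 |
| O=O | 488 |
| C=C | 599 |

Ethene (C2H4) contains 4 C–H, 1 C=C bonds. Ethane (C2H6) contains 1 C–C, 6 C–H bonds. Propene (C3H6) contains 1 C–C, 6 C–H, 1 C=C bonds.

Reaction 2, by 4171 kJ

Reaction 1:
  Bonds broken (reactants):
    C–H: 4 × 419 = 1676
    C=C: 1 × 599 = 599
    H–H: 1 × 445 = 445
    Σ(broken) = 2720 kJ
  Bonds formed (products):
    C–C: 1 × 351 = 351
    C–H: 6 × 419 = 2514
    Σ(formed) = 2865 kJ
  ΔH_1 = 2720 − 2865 = −145 kJ
Reaction 2:
  Bonds broken (reactants):
    C–C: 2 × 351 = 702
    C–H: 12 × 419 = 5028
    C=C: 2 × 599 = 1198
    O=O: 9 × 488 = 4392
    Σ(broken) = 11320 kJ
  Bonds formed (products):
    C=O: 12 × 822 = 9864
    O–H: 12 × 481 = 5772
    Σ(formed) = 15636 kJ
  ΔH_2 = 11320 − 15636 = −4316 kJ
ΔH_1 − ΔH_2 = +4171 kJ, so reaction 2 has the more negative ΔH; |ΔH_1 − ΔH_2| = 4171 kJ.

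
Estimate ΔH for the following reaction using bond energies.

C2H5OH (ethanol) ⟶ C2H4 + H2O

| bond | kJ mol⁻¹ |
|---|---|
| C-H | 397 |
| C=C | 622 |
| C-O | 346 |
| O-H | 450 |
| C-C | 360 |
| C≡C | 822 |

Bonds broken (reactants):
  C-C: 1 × 360 = 360
  C-H: 5 × 397 = 1985
  C-O: 1 × 346 = 346
  O-H: 1 × 450 = 450
  Σ(broken) = 3141 kJ
Bonds formed (products):
  C-H: 4 × 397 = 1588
  C=C: 1 × 622 = 622
  O-H: 2 × 450 = 900
  Σ(formed) = 3110 kJ
ΔH = Σ(broken) − Σ(formed) = 3141 − 3110 = +31 kJ

ΔH ≈ +31 kJ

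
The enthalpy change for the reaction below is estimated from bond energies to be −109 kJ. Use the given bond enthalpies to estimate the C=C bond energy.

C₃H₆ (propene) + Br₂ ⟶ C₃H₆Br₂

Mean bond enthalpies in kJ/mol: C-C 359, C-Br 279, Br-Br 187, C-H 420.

D(C=C) ≈ 621 kJ/mol

Let D be the C=C bond energy.
Σ(broken) = 1×187 + 1×359 + 6×420 + 1×D = 3066 + D
Σ(formed) = 2×279 + 2×359 + 6×420 = 3796
ΔH = Σ(broken) − Σ(formed) = (3066 + D) − (3796) = −730 + D
Setting this equal to −109 kJ gives D = 621 kJ/mol.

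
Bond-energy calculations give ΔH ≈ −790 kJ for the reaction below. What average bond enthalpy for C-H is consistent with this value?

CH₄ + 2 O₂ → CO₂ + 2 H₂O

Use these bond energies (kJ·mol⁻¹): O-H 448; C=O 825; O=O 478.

Let D be the C-H bond energy.
Σ(broken) = 4×D + 2×478 = 956 + 4D
Σ(formed) = 2×825 + 4×448 = 3442
ΔH = Σ(broken) − Σ(formed) = (956 + 4D) − (3442) = −2486 + 4D
Setting this equal to −790 kJ gives 4D = 1696, so D = 424 kJ/mol.

D(C-H) ≈ 424 kJ/mol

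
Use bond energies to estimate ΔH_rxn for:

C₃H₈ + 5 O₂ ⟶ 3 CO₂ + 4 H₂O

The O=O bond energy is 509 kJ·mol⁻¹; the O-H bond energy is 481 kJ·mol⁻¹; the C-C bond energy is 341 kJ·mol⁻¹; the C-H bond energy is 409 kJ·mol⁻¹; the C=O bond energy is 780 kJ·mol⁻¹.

Bonds broken (reactants):
  C-C: 2 × 341 = 682
  C-H: 8 × 409 = 3272
  O=O: 5 × 509 = 2545
  Σ(broken) = 6499 kJ
Bonds formed (products):
  C=O: 6 × 780 = 4680
  O-H: 8 × 481 = 3848
  Σ(formed) = 8528 kJ
ΔH = Σ(broken) − Σ(formed) = 6499 − 8528 = −2029 kJ

ΔH ≈ −2029 kJ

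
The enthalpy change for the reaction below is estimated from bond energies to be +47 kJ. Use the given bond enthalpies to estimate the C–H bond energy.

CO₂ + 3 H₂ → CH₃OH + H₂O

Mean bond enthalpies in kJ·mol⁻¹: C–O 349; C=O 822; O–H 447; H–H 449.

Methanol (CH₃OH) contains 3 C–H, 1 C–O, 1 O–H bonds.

D(C–H) ≈ 418 kJ/mol

Let D be the C–H bond energy.
Σ(broken) = 2×822 + 3×449 = 2991
Σ(formed) = 3×D + 1×349 + 3×447 = 1690 + 3D
ΔH = Σ(broken) − Σ(formed) = (2991) − (1690 + 3D) = +1301 − 3D
Setting this equal to +47 kJ gives 3D = 1254, so D = 418 kJ/mol.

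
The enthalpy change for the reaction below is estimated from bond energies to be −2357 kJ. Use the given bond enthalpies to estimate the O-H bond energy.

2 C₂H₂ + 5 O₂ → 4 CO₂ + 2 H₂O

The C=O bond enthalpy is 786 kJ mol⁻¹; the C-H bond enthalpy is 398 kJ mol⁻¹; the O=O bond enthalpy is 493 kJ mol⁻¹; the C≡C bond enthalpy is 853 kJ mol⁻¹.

Let D be the O-H bond energy.
Σ(broken) = 2×853 + 4×398 + 5×493 = 5763
Σ(formed) = 8×786 + 4×D = 6288 + 4D
ΔH = Σ(broken) − Σ(formed) = (5763) − (6288 + 4D) = −525 − 4D
Setting this equal to −2357 kJ gives 4D = 1832, so D = 458 kJ/mol.

D(O-H) ≈ 458 kJ/mol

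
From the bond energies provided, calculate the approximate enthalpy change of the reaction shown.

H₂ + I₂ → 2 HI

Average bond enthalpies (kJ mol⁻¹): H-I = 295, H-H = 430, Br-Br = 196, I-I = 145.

ΔH ≈ −15 kJ

Bonds broken (reactants):
  H-H: 1 × 430 = 430
  I-I: 1 × 145 = 145
  Σ(broken) = 575 kJ
Bonds formed (products):
  H-I: 2 × 295 = 590
  Σ(formed) = 590 kJ
ΔH = Σ(broken) − Σ(formed) = 575 − 590 = −15 kJ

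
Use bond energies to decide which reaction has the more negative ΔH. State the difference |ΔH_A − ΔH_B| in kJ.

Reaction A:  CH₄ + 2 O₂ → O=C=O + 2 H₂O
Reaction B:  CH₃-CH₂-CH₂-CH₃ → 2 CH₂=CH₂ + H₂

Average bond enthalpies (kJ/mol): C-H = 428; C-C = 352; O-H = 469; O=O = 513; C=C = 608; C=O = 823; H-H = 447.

Reaction A:
  Bonds broken (reactants):
    C-H: 4 × 428 = 1712
    O=O: 2 × 513 = 1026
    Σ(broken) = 2738 kJ
  Bonds formed (products):
    C=O: 2 × 823 = 1646
    O-H: 4 × 469 = 1876
    Σ(formed) = 3522 kJ
  ΔH_A = 2738 − 3522 = −784 kJ
Reaction B:
  Bonds broken (reactants):
    C-C: 3 × 352 = 1056
    C-H: 10 × 428 = 4280
    Σ(broken) = 5336 kJ
  Bonds formed (products):
    C-H: 8 × 428 = 3424
    C=C: 2 × 608 = 1216
    H-H: 1 × 447 = 447
    Σ(formed) = 5087 kJ
  ΔH_B = 5336 − 5087 = +249 kJ
ΔH_A − ΔH_B = −1033 kJ, so reaction A has the more negative ΔH; |ΔH_A − ΔH_B| = 1033 kJ.

Reaction A, by 1033 kJ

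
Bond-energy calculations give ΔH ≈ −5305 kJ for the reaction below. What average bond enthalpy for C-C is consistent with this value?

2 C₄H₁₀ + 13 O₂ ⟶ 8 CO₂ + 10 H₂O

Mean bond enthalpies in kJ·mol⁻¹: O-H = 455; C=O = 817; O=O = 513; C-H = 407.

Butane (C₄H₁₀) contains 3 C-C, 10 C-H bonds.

Let D be the C-C bond energy.
Σ(broken) = 6×D + 20×407 + 13×513 = 14809 + 6D
Σ(formed) = 16×817 + 20×455 = 22172
ΔH = Σ(broken) − Σ(formed) = (14809 + 6D) − (22172) = −7363 + 6D
Setting this equal to −5305 kJ gives 6D = 2058, so D = 343 kJ/mol.

D(C-C) ≈ 343 kJ/mol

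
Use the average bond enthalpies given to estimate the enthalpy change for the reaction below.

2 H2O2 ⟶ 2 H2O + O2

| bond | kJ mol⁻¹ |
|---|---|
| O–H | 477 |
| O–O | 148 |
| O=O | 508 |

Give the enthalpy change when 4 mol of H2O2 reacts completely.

ΔH = −424 kJ

Bonds broken (reactants):
  O–H: 4 × 477 = 1908
  O–O: 2 × 148 = 296
  Σ(broken) = 2204 kJ
Bonds formed (products):
  O–H: 4 × 477 = 1908
  O=O: 1 × 508 = 508
  Σ(formed) = 2416 kJ
ΔH = Σ(broken) − Σ(formed) = 2204 − 2416 = −212 kJ
For 2× the reaction as written: 2 × (−212) = −424 kJ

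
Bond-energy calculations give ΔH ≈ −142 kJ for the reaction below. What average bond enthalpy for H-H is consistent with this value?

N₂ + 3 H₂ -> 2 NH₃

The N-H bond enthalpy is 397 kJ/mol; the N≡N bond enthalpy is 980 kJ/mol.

Let D be the H-H bond energy.
Σ(broken) = 3×D + 1×980 = 980 + 3D
Σ(formed) = 6×397 = 2382
ΔH = Σ(broken) − Σ(formed) = (980 + 3D) − (2382) = −1402 + 3D
Setting this equal to −142 kJ gives 3D = 1260, so D = 420 kJ/mol.

D(H-H) ≈ 420 kJ/mol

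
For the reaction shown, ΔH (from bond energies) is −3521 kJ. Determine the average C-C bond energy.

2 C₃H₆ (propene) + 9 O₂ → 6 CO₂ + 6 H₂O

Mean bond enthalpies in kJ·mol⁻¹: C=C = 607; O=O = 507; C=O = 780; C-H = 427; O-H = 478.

Let D be the C-C bond energy.
Σ(broken) = 2×D + 12×427 + 2×607 + 9×507 = 10901 + 2D
Σ(formed) = 12×780 + 12×478 = 15096
ΔH = Σ(broken) − Σ(formed) = (10901 + 2D) − (15096) = −4195 + 2D
Setting this equal to −3521 kJ gives 2D = 674, so D = 337 kJ/mol.

D(C-C) ≈ 337 kJ/mol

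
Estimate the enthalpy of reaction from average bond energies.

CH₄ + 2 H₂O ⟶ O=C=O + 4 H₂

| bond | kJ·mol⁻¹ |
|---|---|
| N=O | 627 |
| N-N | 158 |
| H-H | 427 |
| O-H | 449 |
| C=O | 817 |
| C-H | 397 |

ΔH ≈ +42 kJ

Bonds broken (reactants):
  C-H: 4 × 397 = 1588
  O-H: 4 × 449 = 1796
  Σ(broken) = 3384 kJ
Bonds formed (products):
  C=O: 2 × 817 = 1634
  H-H: 4 × 427 = 1708
  Σ(formed) = 3342 kJ
ΔH = Σ(broken) − Σ(formed) = 3384 − 3342 = +42 kJ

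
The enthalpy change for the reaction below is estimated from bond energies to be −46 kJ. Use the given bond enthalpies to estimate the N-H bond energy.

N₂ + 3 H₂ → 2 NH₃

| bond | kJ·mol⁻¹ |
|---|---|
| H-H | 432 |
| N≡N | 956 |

D(N-H) ≈ 383 kJ/mol

Let D be the N-H bond energy.
Σ(broken) = 3×432 + 1×956 = 2252
Σ(formed) = 6×D = 6D
ΔH = Σ(broken) − Σ(formed) = (2252) − (6D) = +2252 − 6D
Setting this equal to −46 kJ gives 6D = 2298, so D = 383 kJ/mol.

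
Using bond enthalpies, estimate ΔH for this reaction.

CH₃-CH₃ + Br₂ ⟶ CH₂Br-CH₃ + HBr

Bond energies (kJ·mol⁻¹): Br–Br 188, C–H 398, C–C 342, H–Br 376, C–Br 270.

Bonds broken (reactants):
  Br–Br: 1 × 188 = 188
  C–C: 1 × 342 = 342
  C–H: 6 × 398 = 2388
  Σ(broken) = 2918 kJ
Bonds formed (products):
  C–Br: 1 × 270 = 270
  C–C: 1 × 342 = 342
  C–H: 5 × 398 = 1990
  H–Br: 1 × 376 = 376
  Σ(formed) = 2978 kJ
ΔH = Σ(broken) − Σ(formed) = 2918 − 2978 = −60 kJ

ΔH ≈ −60 kJ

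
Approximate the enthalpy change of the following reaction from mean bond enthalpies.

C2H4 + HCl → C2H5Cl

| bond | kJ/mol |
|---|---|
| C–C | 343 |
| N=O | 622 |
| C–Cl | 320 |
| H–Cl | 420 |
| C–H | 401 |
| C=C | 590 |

ΔH ≈ −54 kJ

Bonds broken (reactants):
  C–H: 4 × 401 = 1604
  C=C: 1 × 590 = 590
  H–Cl: 1 × 420 = 420
  Σ(broken) = 2614 kJ
Bonds formed (products):
  C–C: 1 × 343 = 343
  C–Cl: 1 × 320 = 320
  C–H: 5 × 401 = 2005
  Σ(formed) = 2668 kJ
ΔH = Σ(broken) − Σ(formed) = 2614 − 2668 = −54 kJ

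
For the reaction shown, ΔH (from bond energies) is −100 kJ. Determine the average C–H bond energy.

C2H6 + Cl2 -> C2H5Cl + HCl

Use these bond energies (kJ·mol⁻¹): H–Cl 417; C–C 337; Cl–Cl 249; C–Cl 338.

D(C–H) ≈ 406 kJ/mol

Let D be the C–H bond energy.
Σ(broken) = 1×337 + 6×D + 1×249 = 586 + 6D
Σ(formed) = 1×337 + 1×338 + 5×D + 1×417 = 1092 + 5D
ΔH = Σ(broken) − Σ(formed) = (586 + 6D) − (1092 + 5D) = −506 + D
Setting this equal to −100 kJ gives D = 406 kJ/mol.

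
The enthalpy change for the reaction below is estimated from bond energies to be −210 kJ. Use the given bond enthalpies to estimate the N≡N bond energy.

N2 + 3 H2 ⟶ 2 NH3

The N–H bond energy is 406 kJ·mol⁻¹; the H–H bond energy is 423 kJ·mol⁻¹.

D(N≡N) ≈ 957 kJ/mol

Let D be the N≡N bond energy.
Σ(broken) = 3×423 + 1×D = 1269 + D
Σ(formed) = 6×406 = 2436
ΔH = Σ(broken) − Σ(formed) = (1269 + D) − (2436) = −1167 + D
Setting this equal to −210 kJ gives D = 957 kJ/mol.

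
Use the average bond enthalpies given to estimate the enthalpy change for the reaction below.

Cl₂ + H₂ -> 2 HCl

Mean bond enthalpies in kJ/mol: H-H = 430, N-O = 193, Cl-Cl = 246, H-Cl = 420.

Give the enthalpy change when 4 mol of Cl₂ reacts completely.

ΔH = −656 kJ

Bonds broken (reactants):
  Cl-Cl: 1 × 246 = 246
  H-H: 1 × 430 = 430
  Σ(broken) = 676 kJ
Bonds formed (products):
  H-Cl: 2 × 420 = 840
  Σ(formed) = 840 kJ
ΔH = Σ(broken) − Σ(formed) = 676 − 840 = −164 kJ
For 4× the reaction as written: 4 × (−164) = −656 kJ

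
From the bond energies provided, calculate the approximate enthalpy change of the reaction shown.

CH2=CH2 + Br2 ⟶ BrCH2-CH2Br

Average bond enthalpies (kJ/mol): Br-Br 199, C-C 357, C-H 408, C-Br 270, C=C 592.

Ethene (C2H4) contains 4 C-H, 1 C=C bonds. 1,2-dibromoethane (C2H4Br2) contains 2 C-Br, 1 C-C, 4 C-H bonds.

Bonds broken (reactants):
  Br-Br: 1 × 199 = 199
  C-H: 4 × 408 = 1632
  C=C: 1 × 592 = 592
  Σ(broken) = 2423 kJ
Bonds formed (products):
  C-Br: 2 × 270 = 540
  C-C: 1 × 357 = 357
  C-H: 4 × 408 = 1632
  Σ(formed) = 2529 kJ
ΔH = Σ(broken) − Σ(formed) = 2423 − 2529 = −106 kJ

ΔH ≈ −106 kJ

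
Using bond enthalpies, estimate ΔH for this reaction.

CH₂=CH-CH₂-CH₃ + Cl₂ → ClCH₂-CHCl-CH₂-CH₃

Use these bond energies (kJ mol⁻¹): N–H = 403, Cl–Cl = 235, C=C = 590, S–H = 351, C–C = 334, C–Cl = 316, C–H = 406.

ΔH ≈ −141 kJ

Bonds broken (reactants):
  C–C: 2 × 334 = 668
  C–H: 8 × 406 = 3248
  C=C: 1 × 590 = 590
  Cl–Cl: 1 × 235 = 235
  Σ(broken) = 4741 kJ
Bonds formed (products):
  C–C: 3 × 334 = 1002
  C–Cl: 2 × 316 = 632
  C–H: 8 × 406 = 3248
  Σ(formed) = 4882 kJ
ΔH = Σ(broken) − Σ(formed) = 4741 − 4882 = −141 kJ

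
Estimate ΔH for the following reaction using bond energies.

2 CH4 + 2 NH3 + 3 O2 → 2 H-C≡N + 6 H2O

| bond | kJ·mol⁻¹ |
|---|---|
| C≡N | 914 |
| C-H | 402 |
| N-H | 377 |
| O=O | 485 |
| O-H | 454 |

Bonds broken (reactants):
  C-H: 8 × 402 = 3216
  N-H: 6 × 377 = 2262
  O=O: 3 × 485 = 1455
  Σ(broken) = 6933 kJ
Bonds formed (products):
  C≡N: 2 × 914 = 1828
  C-H: 2 × 402 = 804
  O-H: 12 × 454 = 5448
  Σ(formed) = 8080 kJ
ΔH = Σ(broken) − Σ(formed) = 6933 − 8080 = −1147 kJ

ΔH ≈ −1147 kJ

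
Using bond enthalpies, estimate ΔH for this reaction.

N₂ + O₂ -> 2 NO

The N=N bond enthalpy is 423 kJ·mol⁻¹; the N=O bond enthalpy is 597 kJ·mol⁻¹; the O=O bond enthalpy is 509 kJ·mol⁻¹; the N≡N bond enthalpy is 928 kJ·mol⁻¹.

Bonds broken (reactants):
  N≡N: 1 × 928 = 928
  O=O: 1 × 509 = 509
  Σ(broken) = 1437 kJ
Bonds formed (products):
  N=O: 2 × 597 = 1194
  Σ(formed) = 1194 kJ
ΔH = Σ(broken) − Σ(formed) = 1437 − 1194 = +243 kJ

ΔH ≈ +243 kJ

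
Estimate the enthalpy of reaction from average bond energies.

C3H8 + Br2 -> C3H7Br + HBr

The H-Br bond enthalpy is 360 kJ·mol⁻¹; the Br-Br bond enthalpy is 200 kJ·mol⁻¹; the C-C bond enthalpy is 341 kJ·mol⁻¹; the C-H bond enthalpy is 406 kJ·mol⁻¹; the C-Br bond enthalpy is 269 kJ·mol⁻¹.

Bonds broken (reactants):
  Br-Br: 1 × 200 = 200
  C-C: 2 × 341 = 682
  C-H: 8 × 406 = 3248
  Σ(broken) = 4130 kJ
Bonds formed (products):
  C-Br: 1 × 269 = 269
  C-C: 2 × 341 = 682
  C-H: 7 × 406 = 2842
  H-Br: 1 × 360 = 360
  Σ(formed) = 4153 kJ
ΔH = Σ(broken) − Σ(formed) = 4130 − 4153 = −23 kJ

ΔH ≈ −23 kJ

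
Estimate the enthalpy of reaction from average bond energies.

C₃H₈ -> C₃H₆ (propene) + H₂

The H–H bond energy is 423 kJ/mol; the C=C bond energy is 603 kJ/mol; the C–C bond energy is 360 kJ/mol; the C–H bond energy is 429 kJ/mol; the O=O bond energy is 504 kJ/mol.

ΔH ≈ +192 kJ

Bonds broken (reactants):
  C–C: 2 × 360 = 720
  C–H: 8 × 429 = 3432
  Σ(broken) = 4152 kJ
Bonds formed (products):
  C–C: 1 × 360 = 360
  C–H: 6 × 429 = 2574
  C=C: 1 × 603 = 603
  H–H: 1 × 423 = 423
  Σ(formed) = 3960 kJ
ΔH = Σ(broken) − Σ(formed) = 4152 − 3960 = +192 kJ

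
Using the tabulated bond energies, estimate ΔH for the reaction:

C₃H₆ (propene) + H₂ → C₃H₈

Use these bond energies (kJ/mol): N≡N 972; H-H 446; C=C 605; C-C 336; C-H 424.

Bonds broken (reactants):
  C-C: 1 × 336 = 336
  C-H: 6 × 424 = 2544
  C=C: 1 × 605 = 605
  H-H: 1 × 446 = 446
  Σ(broken) = 3931 kJ
Bonds formed (products):
  C-C: 2 × 336 = 672
  C-H: 8 × 424 = 3392
  Σ(formed) = 4064 kJ
ΔH = Σ(broken) − Σ(formed) = 3931 − 4064 = −133 kJ

ΔH ≈ −133 kJ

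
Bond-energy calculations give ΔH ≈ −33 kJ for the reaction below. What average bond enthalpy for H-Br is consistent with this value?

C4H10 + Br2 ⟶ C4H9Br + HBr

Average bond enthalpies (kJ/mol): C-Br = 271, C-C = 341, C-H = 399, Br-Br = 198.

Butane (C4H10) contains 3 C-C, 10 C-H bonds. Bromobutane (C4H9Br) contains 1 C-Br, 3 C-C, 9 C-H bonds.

Let D be the H-Br bond energy.
Σ(broken) = 1×198 + 3×341 + 10×399 = 5211
Σ(formed) = 1×271 + 3×341 + 9×399 + 1×D = 4885 + D
ΔH = Σ(broken) − Σ(formed) = (5211) − (4885 + D) = +326 − D
Setting this equal to −33 kJ gives D = 359 kJ/mol.

D(H-Br) ≈ 359 kJ/mol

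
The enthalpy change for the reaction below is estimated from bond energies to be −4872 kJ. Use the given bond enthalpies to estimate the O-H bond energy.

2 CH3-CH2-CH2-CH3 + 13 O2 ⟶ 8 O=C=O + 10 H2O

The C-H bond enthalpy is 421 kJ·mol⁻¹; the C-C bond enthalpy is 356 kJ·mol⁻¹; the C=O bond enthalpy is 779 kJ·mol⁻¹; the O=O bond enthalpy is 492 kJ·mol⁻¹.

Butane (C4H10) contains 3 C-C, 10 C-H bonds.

D(O-H) ≈ 468 kJ/mol

Let D be the O-H bond energy.
Σ(broken) = 6×356 + 20×421 + 13×492 = 16952
Σ(formed) = 16×779 + 20×D = 12464 + 20D
ΔH = Σ(broken) − Σ(formed) = (16952) − (12464 + 20D) = +4488 − 20D
Setting this equal to −4872 kJ gives 20D = 9360, so D = 468 kJ/mol.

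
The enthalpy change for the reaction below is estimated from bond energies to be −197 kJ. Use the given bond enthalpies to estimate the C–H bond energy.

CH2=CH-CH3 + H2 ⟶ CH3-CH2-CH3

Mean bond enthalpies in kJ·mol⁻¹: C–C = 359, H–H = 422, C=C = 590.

Let D be the C–H bond energy.
Σ(broken) = 1×359 + 6×D + 1×590 + 1×422 = 1371 + 6D
Σ(formed) = 2×359 + 8×D = 718 + 8D
ΔH = Σ(broken) − Σ(formed) = (1371 + 6D) − (718 + 8D) = +653 − 2D
Setting this equal to −197 kJ gives 2D = 850, so D = 425 kJ/mol.

D(C–H) ≈ 425 kJ/mol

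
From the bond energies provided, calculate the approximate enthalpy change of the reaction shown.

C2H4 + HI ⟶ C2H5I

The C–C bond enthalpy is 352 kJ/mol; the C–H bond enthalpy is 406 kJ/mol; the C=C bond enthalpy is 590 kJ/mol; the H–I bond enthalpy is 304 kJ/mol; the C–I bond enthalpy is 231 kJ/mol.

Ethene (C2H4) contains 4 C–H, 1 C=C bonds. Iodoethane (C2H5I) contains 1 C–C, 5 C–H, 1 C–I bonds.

ΔH ≈ −95 kJ

Bonds broken (reactants):
  C–H: 4 × 406 = 1624
  C=C: 1 × 590 = 590
  H–I: 1 × 304 = 304
  Σ(broken) = 2518 kJ
Bonds formed (products):
  C–C: 1 × 352 = 352
  C–H: 5 × 406 = 2030
  C–I: 1 × 231 = 231
  Σ(formed) = 2613 kJ
ΔH = Σ(broken) − Σ(formed) = 2518 − 2613 = −95 kJ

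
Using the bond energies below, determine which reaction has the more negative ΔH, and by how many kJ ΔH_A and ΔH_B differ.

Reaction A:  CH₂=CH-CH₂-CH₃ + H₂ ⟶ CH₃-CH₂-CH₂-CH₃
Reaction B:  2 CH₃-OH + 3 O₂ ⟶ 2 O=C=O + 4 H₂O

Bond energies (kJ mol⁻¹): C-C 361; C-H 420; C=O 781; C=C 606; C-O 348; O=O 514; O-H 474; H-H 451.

Reaction B, by 1066 kJ

Reaction A:
  Bonds broken (reactants):
    C-C: 2 × 361 = 722
    C-H: 8 × 420 = 3360
    C=C: 1 × 606 = 606
    H-H: 1 × 451 = 451
    Σ(broken) = 5139 kJ
  Bonds formed (products):
    C-C: 3 × 361 = 1083
    C-H: 10 × 420 = 4200
    Σ(formed) = 5283 kJ
  ΔH_A = 5139 − 5283 = −144 kJ
Reaction B:
  Bonds broken (reactants):
    C-H: 6 × 420 = 2520
    C-O: 2 × 348 = 696
    O-H: 2 × 474 = 948
    O=O: 3 × 514 = 1542
    Σ(broken) = 5706 kJ
  Bonds formed (products):
    C=O: 4 × 781 = 3124
    O-H: 8 × 474 = 3792
    Σ(formed) = 6916 kJ
  ΔH_B = 5706 − 6916 = −1210 kJ
ΔH_A − ΔH_B = +1066 kJ, so reaction B has the more negative ΔH; |ΔH_A − ΔH_B| = 1066 kJ.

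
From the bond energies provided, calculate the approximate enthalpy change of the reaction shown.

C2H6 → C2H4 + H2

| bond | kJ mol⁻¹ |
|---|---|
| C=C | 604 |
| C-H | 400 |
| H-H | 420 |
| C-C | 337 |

Bonds broken (reactants):
  C-C: 1 × 337 = 337
  C-H: 6 × 400 = 2400
  Σ(broken) = 2737 kJ
Bonds formed (products):
  C-H: 4 × 400 = 1600
  C=C: 1 × 604 = 604
  H-H: 1 × 420 = 420
  Σ(formed) = 2624 kJ
ΔH = Σ(broken) − Σ(formed) = 2737 − 2624 = +113 kJ

ΔH ≈ +113 kJ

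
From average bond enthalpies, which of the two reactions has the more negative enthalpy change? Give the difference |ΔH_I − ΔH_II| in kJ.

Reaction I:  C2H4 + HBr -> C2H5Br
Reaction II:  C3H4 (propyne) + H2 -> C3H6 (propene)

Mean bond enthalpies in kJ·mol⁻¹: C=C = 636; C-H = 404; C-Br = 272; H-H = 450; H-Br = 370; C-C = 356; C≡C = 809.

Reaction I:
  Bonds broken (reactants):
    C-H: 4 × 404 = 1616
    C=C: 1 × 636 = 636
    H-Br: 1 × 370 = 370
    Σ(broken) = 2622 kJ
  Bonds formed (products):
    C-Br: 1 × 272 = 272
    C-C: 1 × 356 = 356
    C-H: 5 × 404 = 2020
    Σ(formed) = 2648 kJ
  ΔH_I = 2622 − 2648 = −26 kJ
Reaction II:
  Bonds broken (reactants):
    C≡C: 1 × 809 = 809
    C-C: 1 × 356 = 356
    C-H: 4 × 404 = 1616
    H-H: 1 × 450 = 450
    Σ(broken) = 3231 kJ
  Bonds formed (products):
    C-C: 1 × 356 = 356
    C-H: 6 × 404 = 2424
    C=C: 1 × 636 = 636
    Σ(formed) = 3416 kJ
  ΔH_II = 3231 − 3416 = −185 kJ
ΔH_I − ΔH_II = +159 kJ, so reaction II has the more negative ΔH; |ΔH_I − ΔH_II| = 159 kJ.

Reaction II, by 159 kJ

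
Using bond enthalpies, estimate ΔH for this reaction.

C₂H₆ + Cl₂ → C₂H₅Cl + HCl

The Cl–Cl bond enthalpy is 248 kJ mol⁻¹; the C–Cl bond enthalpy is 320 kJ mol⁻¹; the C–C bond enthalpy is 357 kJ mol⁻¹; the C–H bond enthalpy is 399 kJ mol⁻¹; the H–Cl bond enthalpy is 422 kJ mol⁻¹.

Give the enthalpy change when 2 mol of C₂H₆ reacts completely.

ΔH = −190 kJ

Bonds broken (reactants):
  C–C: 1 × 357 = 357
  C–H: 6 × 399 = 2394
  Cl–Cl: 1 × 248 = 248
  Σ(broken) = 2999 kJ
Bonds formed (products):
  C–C: 1 × 357 = 357
  C–Cl: 1 × 320 = 320
  C–H: 5 × 399 = 1995
  H–Cl: 1 × 422 = 422
  Σ(formed) = 3094 kJ
ΔH = Σ(broken) − Σ(formed) = 2999 − 3094 = −95 kJ
For 2× the reaction as written: 2 × (−95) = −190 kJ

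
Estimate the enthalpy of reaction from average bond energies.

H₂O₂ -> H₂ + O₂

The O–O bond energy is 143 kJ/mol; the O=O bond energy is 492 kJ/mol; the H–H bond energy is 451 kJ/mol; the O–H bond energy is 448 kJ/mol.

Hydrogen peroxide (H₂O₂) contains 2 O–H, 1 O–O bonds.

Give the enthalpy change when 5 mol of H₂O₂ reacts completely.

Bonds broken (reactants):
  O–H: 2 × 448 = 896
  O–O: 1 × 143 = 143
  Σ(broken) = 1039 kJ
Bonds formed (products):
  H–H: 1 × 451 = 451
  O=O: 1 × 492 = 492
  Σ(formed) = 943 kJ
ΔH = Σ(broken) − Σ(formed) = 1039 − 943 = +96 kJ
For 5× the reaction as written: 5 × (+96) = +480 kJ

ΔH = +480 kJ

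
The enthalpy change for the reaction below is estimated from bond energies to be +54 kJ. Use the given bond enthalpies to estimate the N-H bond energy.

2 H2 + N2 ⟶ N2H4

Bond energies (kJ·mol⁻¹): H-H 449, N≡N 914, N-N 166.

Let D be the N-H bond energy.
Σ(broken) = 2×449 + 1×914 = 1812
Σ(formed) = 4×D + 1×166 = 166 + 4D
ΔH = Σ(broken) − Σ(formed) = (1812) − (166 + 4D) = +1646 − 4D
Setting this equal to +54 kJ gives 4D = 1592, so D = 398 kJ/mol.

D(N-H) ≈ 398 kJ/mol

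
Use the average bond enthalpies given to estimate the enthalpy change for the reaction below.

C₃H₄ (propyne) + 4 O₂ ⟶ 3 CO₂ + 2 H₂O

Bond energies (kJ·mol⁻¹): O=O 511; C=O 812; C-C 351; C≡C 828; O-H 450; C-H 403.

Bonds broken (reactants):
  C≡C: 1 × 828 = 828
  C-C: 1 × 351 = 351
  C-H: 4 × 403 = 1612
  O=O: 4 × 511 = 2044
  Σ(broken) = 4835 kJ
Bonds formed (products):
  C=O: 6 × 812 = 4872
  O-H: 4 × 450 = 1800
  Σ(formed) = 6672 kJ
ΔH = Σ(broken) − Σ(formed) = 4835 − 6672 = −1837 kJ

ΔH ≈ −1837 kJ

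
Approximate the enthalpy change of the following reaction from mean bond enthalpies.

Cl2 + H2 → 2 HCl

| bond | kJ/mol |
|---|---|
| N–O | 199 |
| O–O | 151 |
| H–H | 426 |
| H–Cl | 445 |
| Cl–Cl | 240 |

Bonds broken (reactants):
  Cl–Cl: 1 × 240 = 240
  H–H: 1 × 426 = 426
  Σ(broken) = 666 kJ
Bonds formed (products):
  H–Cl: 2 × 445 = 890
  Σ(formed) = 890 kJ
ΔH = Σ(broken) − Σ(formed) = 666 − 890 = −224 kJ

ΔH ≈ −224 kJ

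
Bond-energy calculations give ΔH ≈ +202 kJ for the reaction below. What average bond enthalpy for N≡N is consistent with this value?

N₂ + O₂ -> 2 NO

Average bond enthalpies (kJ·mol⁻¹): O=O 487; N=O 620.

D(N≡N) ≈ 955 kJ/mol

Let D be the N≡N bond energy.
Σ(broken) = 1×D + 1×487 = 487 + D
Σ(formed) = 2×620 = 1240
ΔH = Σ(broken) − Σ(formed) = (487 + D) − (1240) = −753 + D
Setting this equal to +202 kJ gives D = 955 kJ/mol.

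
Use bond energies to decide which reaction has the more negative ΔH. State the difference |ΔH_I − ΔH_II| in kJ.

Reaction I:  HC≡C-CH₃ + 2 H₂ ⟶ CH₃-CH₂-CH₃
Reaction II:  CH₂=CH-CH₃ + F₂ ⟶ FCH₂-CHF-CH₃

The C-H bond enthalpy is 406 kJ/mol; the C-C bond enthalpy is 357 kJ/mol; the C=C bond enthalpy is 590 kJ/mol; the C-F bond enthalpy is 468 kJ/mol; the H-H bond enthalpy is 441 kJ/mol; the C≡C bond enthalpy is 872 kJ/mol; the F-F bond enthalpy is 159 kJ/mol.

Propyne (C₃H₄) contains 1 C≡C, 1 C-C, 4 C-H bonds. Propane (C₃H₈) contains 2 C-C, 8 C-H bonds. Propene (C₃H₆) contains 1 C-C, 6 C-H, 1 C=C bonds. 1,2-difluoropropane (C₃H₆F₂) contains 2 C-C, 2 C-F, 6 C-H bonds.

Reaction I:
  Bonds broken (reactants):
    C≡C: 1 × 872 = 872
    C-C: 1 × 357 = 357
    C-H: 4 × 406 = 1624
    H-H: 2 × 441 = 882
    Σ(broken) = 3735 kJ
  Bonds formed (products):
    C-C: 2 × 357 = 714
    C-H: 8 × 406 = 3248
    Σ(formed) = 3962 kJ
  ΔH_I = 3735 − 3962 = −227 kJ
Reaction II:
  Bonds broken (reactants):
    C-C: 1 × 357 = 357
    C-H: 6 × 406 = 2436
    C=C: 1 × 590 = 590
    F-F: 1 × 159 = 159
    Σ(broken) = 3542 kJ
  Bonds formed (products):
    C-C: 2 × 357 = 714
    C-F: 2 × 468 = 936
    C-H: 6 × 406 = 2436
    Σ(formed) = 4086 kJ
  ΔH_II = 3542 − 4086 = −544 kJ
ΔH_I − ΔH_II = +317 kJ, so reaction II has the more negative ΔH; |ΔH_I − ΔH_II| = 317 kJ.

Reaction II, by 317 kJ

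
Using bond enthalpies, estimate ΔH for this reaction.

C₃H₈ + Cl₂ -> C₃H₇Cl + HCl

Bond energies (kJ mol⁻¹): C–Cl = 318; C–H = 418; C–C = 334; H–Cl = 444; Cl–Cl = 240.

Bonds broken (reactants):
  C–C: 2 × 334 = 668
  C–H: 8 × 418 = 3344
  Cl–Cl: 1 × 240 = 240
  Σ(broken) = 4252 kJ
Bonds formed (products):
  C–C: 2 × 334 = 668
  C–Cl: 1 × 318 = 318
  C–H: 7 × 418 = 2926
  H–Cl: 1 × 444 = 444
  Σ(formed) = 4356 kJ
ΔH = Σ(broken) − Σ(formed) = 4252 − 4356 = −104 kJ

ΔH ≈ −104 kJ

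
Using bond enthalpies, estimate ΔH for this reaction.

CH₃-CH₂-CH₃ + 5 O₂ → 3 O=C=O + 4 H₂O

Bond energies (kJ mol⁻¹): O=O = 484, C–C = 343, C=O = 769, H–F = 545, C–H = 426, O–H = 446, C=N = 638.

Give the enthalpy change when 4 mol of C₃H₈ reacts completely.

Bonds broken (reactants):
  C–C: 2 × 343 = 686
  C–H: 8 × 426 = 3408
  O=O: 5 × 484 = 2420
  Σ(broken) = 6514 kJ
Bonds formed (products):
  C=O: 6 × 769 = 4614
  O–H: 8 × 446 = 3568
  Σ(formed) = 8182 kJ
ΔH = Σ(broken) − Σ(formed) = 6514 − 8182 = −1668 kJ
For 4× the reaction as written: 4 × (−1668) = −6672 kJ

ΔH = −6672 kJ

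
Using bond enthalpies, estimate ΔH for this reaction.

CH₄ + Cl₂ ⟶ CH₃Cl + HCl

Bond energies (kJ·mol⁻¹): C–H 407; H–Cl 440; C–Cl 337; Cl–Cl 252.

ΔH ≈ −118 kJ

Bonds broken (reactants):
  C–H: 4 × 407 = 1628
  Cl–Cl: 1 × 252 = 252
  Σ(broken) = 1880 kJ
Bonds formed (products):
  C–Cl: 1 × 337 = 337
  C–H: 3 × 407 = 1221
  H–Cl: 1 × 440 = 440
  Σ(formed) = 1998 kJ
ΔH = Σ(broken) − Σ(formed) = 1880 − 1998 = −118 kJ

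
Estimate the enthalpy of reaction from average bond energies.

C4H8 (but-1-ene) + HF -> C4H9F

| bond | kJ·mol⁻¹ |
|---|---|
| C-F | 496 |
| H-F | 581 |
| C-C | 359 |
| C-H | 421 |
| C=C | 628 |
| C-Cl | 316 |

Bonds broken (reactants):
  C-C: 2 × 359 = 718
  C-H: 8 × 421 = 3368
  C=C: 1 × 628 = 628
  H-F: 1 × 581 = 581
  Σ(broken) = 5295 kJ
Bonds formed (products):
  C-C: 3 × 359 = 1077
  C-F: 1 × 496 = 496
  C-H: 9 × 421 = 3789
  Σ(formed) = 5362 kJ
ΔH = Σ(broken) − Σ(formed) = 5295 − 5362 = −67 kJ

ΔH ≈ −67 kJ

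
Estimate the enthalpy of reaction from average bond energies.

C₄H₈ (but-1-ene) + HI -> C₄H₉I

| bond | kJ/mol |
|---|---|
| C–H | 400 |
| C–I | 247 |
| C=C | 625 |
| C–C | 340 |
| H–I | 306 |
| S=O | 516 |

Bonds broken (reactants):
  C–C: 2 × 340 = 680
  C–H: 8 × 400 = 3200
  C=C: 1 × 625 = 625
  H–I: 1 × 306 = 306
  Σ(broken) = 4811 kJ
Bonds formed (products):
  C–C: 3 × 340 = 1020
  C–H: 9 × 400 = 3600
  C–I: 1 × 247 = 247
  Σ(formed) = 4867 kJ
ΔH = Σ(broken) − Σ(formed) = 4811 − 4867 = −56 kJ

ΔH ≈ −56 kJ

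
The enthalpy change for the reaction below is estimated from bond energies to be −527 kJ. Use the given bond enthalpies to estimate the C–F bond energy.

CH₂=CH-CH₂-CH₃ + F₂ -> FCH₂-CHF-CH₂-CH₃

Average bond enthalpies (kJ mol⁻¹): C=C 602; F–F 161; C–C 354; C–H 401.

Let D be the C–F bond energy.
Σ(broken) = 2×354 + 8×401 + 1×602 + 1×161 = 4679
Σ(formed) = 3×354 + 2×D + 8×401 = 4270 + 2D
ΔH = Σ(broken) − Σ(formed) = (4679) − (4270 + 2D) = +409 − 2D
Setting this equal to −527 kJ gives 2D = 936, so D = 468 kJ/mol.

D(C–F) ≈ 468 kJ/mol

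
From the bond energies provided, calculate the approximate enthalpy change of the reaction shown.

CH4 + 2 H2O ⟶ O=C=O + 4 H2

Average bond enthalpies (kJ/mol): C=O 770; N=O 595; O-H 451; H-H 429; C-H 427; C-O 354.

Bonds broken (reactants):
  C-H: 4 × 427 = 1708
  O-H: 4 × 451 = 1804
  Σ(broken) = 3512 kJ
Bonds formed (products):
  C=O: 2 × 770 = 1540
  H-H: 4 × 429 = 1716
  Σ(formed) = 3256 kJ
ΔH = Σ(broken) − Σ(formed) = 3512 − 3256 = +256 kJ

ΔH ≈ +256 kJ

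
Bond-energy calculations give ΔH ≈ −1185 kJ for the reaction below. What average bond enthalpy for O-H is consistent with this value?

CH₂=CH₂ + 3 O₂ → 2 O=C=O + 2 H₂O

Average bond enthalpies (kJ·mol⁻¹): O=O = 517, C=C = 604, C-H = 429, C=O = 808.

D(O-H) ≈ 456 kJ/mol

Let D be the O-H bond energy.
Σ(broken) = 4×429 + 1×604 + 3×517 = 3871
Σ(formed) = 4×808 + 4×D = 3232 + 4D
ΔH = Σ(broken) − Σ(formed) = (3871) − (3232 + 4D) = +639 − 4D
Setting this equal to −1185 kJ gives 4D = 1824, so D = 456 kJ/mol.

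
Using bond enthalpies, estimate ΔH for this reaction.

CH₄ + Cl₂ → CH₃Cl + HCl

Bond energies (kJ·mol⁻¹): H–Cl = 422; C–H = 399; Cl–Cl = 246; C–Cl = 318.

Bonds broken (reactants):
  C–H: 4 × 399 = 1596
  Cl–Cl: 1 × 246 = 246
  Σ(broken) = 1842 kJ
Bonds formed (products):
  C–Cl: 1 × 318 = 318
  C–H: 3 × 399 = 1197
  H–Cl: 1 × 422 = 422
  Σ(formed) = 1937 kJ
ΔH = Σ(broken) − Σ(formed) = 1842 − 1937 = −95 kJ

ΔH ≈ −95 kJ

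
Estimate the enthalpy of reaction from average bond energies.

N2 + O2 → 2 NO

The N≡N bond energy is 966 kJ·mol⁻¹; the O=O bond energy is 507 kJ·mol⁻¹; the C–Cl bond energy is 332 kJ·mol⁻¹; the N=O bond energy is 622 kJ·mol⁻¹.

ΔH ≈ +229 kJ

Bonds broken (reactants):
  N≡N: 1 × 966 = 966
  O=O: 1 × 507 = 507
  Σ(broken) = 1473 kJ
Bonds formed (products):
  N=O: 2 × 622 = 1244
  Σ(formed) = 1244 kJ
ΔH = Σ(broken) − Σ(formed) = 1473 − 1244 = +229 kJ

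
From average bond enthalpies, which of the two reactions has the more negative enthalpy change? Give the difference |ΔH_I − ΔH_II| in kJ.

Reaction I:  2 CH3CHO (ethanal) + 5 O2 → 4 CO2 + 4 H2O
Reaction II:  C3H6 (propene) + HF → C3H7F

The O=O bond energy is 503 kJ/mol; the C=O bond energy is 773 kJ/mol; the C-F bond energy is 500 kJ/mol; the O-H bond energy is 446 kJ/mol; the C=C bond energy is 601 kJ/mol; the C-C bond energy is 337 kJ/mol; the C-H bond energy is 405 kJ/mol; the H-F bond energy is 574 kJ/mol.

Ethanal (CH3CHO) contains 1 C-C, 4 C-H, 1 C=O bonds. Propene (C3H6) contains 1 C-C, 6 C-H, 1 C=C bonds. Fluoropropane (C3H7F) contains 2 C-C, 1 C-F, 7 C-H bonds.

Reaction I, by 1710 kJ

Reaction I:
  Bonds broken (reactants):
    C-C: 2 × 337 = 674
    C-H: 8 × 405 = 3240
    C=O: 2 × 773 = 1546
    O=O: 5 × 503 = 2515
    Σ(broken) = 7975 kJ
  Bonds formed (products):
    C=O: 8 × 773 = 6184
    O-H: 8 × 446 = 3568
    Σ(formed) = 9752 kJ
  ΔH_I = 7975 − 9752 = −1777 kJ
Reaction II:
  Bonds broken (reactants):
    C-C: 1 × 337 = 337
    C-H: 6 × 405 = 2430
    C=C: 1 × 601 = 601
    H-F: 1 × 574 = 574
    Σ(broken) = 3942 kJ
  Bonds formed (products):
    C-C: 2 × 337 = 674
    C-F: 1 × 500 = 500
    C-H: 7 × 405 = 2835
    Σ(formed) = 4009 kJ
  ΔH_II = 3942 − 4009 = −67 kJ
ΔH_I − ΔH_II = −1710 kJ, so reaction I has the more negative ΔH; |ΔH_I − ΔH_II| = 1710 kJ.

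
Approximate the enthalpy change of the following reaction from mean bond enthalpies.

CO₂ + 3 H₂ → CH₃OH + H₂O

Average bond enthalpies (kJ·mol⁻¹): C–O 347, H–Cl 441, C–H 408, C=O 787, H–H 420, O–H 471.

Bonds broken (reactants):
  C=O: 2 × 787 = 1574
  H–H: 3 × 420 = 1260
  Σ(broken) = 2834 kJ
Bonds formed (products):
  C–H: 3 × 408 = 1224
  C–O: 1 × 347 = 347
  O–H: 3 × 471 = 1413
  Σ(formed) = 2984 kJ
ΔH = Σ(broken) − Σ(formed) = 2834 − 2984 = −150 kJ

ΔH ≈ −150 kJ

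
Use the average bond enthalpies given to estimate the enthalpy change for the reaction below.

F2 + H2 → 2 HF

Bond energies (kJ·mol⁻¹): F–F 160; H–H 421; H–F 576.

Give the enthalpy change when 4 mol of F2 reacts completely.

ΔH = −2284 kJ

Bonds broken (reactants):
  F–F: 1 × 160 = 160
  H–H: 1 × 421 = 421
  Σ(broken) = 581 kJ
Bonds formed (products):
  H–F: 2 × 576 = 1152
  Σ(formed) = 1152 kJ
ΔH = Σ(broken) − Σ(formed) = 581 − 1152 = −571 kJ
For 4× the reaction as written: 4 × (−571) = −2284 kJ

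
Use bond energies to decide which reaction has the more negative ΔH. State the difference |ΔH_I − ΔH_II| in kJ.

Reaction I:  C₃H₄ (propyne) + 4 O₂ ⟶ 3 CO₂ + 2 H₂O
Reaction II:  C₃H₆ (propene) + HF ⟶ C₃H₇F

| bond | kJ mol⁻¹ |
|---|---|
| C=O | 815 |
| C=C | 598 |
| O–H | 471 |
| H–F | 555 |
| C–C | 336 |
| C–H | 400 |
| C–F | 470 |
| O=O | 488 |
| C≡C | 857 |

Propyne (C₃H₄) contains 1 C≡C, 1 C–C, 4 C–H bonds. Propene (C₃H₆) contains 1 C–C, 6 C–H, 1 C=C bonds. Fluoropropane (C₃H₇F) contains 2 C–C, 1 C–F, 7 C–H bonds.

Reaction I, by 1976 kJ

Reaction I:
  Bonds broken (reactants):
    C≡C: 1 × 857 = 857
    C–C: 1 × 336 = 336
    C–H: 4 × 400 = 1600
    O=O: 4 × 488 = 1952
    Σ(broken) = 4745 kJ
  Bonds formed (products):
    C=O: 6 × 815 = 4890
    O–H: 4 × 471 = 1884
    Σ(formed) = 6774 kJ
  ΔH_I = 4745 − 6774 = −2029 kJ
Reaction II:
  Bonds broken (reactants):
    C–C: 1 × 336 = 336
    C–H: 6 × 400 = 2400
    C=C: 1 × 598 = 598
    H–F: 1 × 555 = 555
    Σ(broken) = 3889 kJ
  Bonds formed (products):
    C–C: 2 × 336 = 672
    C–F: 1 × 470 = 470
    C–H: 7 × 400 = 2800
    Σ(formed) = 3942 kJ
  ΔH_II = 3889 − 3942 = −53 kJ
ΔH_I − ΔH_II = −1976 kJ, so reaction I has the more negative ΔH; |ΔH_I − ΔH_II| = 1976 kJ.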